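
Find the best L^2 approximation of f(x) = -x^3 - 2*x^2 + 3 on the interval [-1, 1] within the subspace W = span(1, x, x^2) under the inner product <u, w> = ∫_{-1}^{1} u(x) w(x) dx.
g(x) = -2*x^2 - 3*x/5 + 3

The best approximation g ∈ W is the orthogonal projection of f onto W. Writing g = a_0 + a_1 x + a_2 x^2, the coefficients solve the normal equations G · a = b where
  G_{ij} = <φ_i, φ_j> and b_i = <f, φ_i>, with φ_0 = 1, φ_1 = x, φ_2 = x^2.
G =
  [2, 0, 2/3]
  [0, 2/3, 0]
  [2/3, 0, 2/5],
b = (14/3, -2/5, 6/5).
Solving gives a_0 = 3, a_1 = -3/5, a_2 = -2, so
  g(x) = -2*x^2 - 3*x/5 + 3.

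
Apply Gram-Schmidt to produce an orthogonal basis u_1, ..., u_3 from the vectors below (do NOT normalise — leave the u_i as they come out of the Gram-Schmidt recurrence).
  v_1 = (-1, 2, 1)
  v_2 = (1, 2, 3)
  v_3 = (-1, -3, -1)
Orthogonal basis:
  u_1 = (-1, 2, 1)
  u_2 = (2, 0, 2)
  u_3 = (-1, -1, 1)

Apply the Gram-Schmidt recurrence
  u_1 = v_1
  u_i = v_i − Σ_{j<i} ((v_i · u_j) / (u_j · u_j)) · u_j.

Step by step this gives:
  u_1 = (-1, 2, 1)
  u_2 = (2, 0, 2)
  u_3 = (-1, -1, 1)

Orthogonality check:
  u_2 · u_1 = 0 (should be 0)
  u_3 · u_1 = 0 (should be 0)
  u_3 · u_2 = 0 (should be 0)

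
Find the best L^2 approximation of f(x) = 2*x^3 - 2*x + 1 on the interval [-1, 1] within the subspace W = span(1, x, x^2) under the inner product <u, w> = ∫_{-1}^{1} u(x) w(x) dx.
g(x) = 1 - 4*x/5

The best approximation g ∈ W is the orthogonal projection of f onto W. Writing g = a_0 + a_1 x + a_2 x^2, the coefficients solve the normal equations G · a = b where
  G_{ij} = <φ_i, φ_j> and b_i = <f, φ_i>, with φ_0 = 1, φ_1 = x, φ_2 = x^2.
G =
  [2, 0, 2/3]
  [0, 2/3, 0]
  [2/3, 0, 2/5],
b = (2, -8/15, 2/3).
Solving gives a_0 = 1, a_1 = -4/5, a_2 = 0, so
  g(x) = 1 - 4*x/5.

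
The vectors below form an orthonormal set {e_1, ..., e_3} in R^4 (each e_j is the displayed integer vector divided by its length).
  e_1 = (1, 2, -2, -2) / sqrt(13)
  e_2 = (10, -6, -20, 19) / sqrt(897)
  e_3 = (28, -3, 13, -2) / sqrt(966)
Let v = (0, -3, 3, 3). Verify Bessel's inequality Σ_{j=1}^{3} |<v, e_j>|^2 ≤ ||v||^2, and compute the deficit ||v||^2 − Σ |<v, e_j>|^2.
Σ |<v, e_j>|^2 = 27; ||v||^2 = 27; deficit = 0

Write each e_j = u_j / sqrt(<u_j, u_j>) where u_j is the displayed integer vector. Then <v, e_j> = <v, u_j> / sqrt(<u_j, u_j>), so |<v, e_j>|^2 = <v, u_j>^2 / <u_j, u_j>.
Coefficients: <v, e_1> = -18/sqrt(13), <v, e_2> = 15/sqrt(897), <v, e_3> = 42/sqrt(966).
Square and sum: Σ |<v, e_j>|^2 = 27.
Compute ||v||^2 = v·v = 27.
Deficit = 27 − 27 = 0 ≥ 0, confirming Bessel's inequality. (The deficit equals ||v − Σ <v,e_j> e_j||^2, the squared distance from v to span{e_j}.)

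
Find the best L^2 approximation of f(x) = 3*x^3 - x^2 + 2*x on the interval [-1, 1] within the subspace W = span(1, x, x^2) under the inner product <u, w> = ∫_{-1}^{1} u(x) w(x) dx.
g(x) = -x^2 + 19*x/5

The best approximation g ∈ W is the orthogonal projection of f onto W. Writing g = a_0 + a_1 x + a_2 x^2, the coefficients solve the normal equations G · a = b where
  G_{ij} = <φ_i, φ_j> and b_i = <f, φ_i>, with φ_0 = 1, φ_1 = x, φ_2 = x^2.
G =
  [2, 0, 2/3]
  [0, 2/3, 0]
  [2/3, 0, 2/5],
b = (-2/3, 38/15, -2/5).
Solving gives a_0 = 0, a_1 = 19/5, a_2 = -1, so
  g(x) = -x^2 + 19*x/5.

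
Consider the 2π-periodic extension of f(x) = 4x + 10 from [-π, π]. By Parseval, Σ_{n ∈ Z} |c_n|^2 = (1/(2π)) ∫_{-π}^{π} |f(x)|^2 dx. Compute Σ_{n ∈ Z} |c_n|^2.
Σ |c_n|^2 = 16π^2/3 + 100

Expand and integrate term by term over [-π, π]:
  ∫ (4x)^2 dx = 16·(2π^3/3); ∫ 2·4·(10)·x dx = 0 (odd integrand); ∫ 10^2 dx = 100·2π.
So (1/(2π)) ∫_{-π}^{π} (4x + 10)^2 dx = 16π^2/3 + 100 = 16π^2/3 + 100.
Parseval ⇒ Σ |c_n|^2 = 16π^2/3 + 100.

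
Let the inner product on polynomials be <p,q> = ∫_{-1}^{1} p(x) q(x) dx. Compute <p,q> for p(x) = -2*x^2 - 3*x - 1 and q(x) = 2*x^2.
<p,q> = -44/15

Expand the product: p(x)·q(x) = -4*x^4 - 6*x^3 - 2*x^2.
∫_{-1}^{1} of each monomial x^k gives [2/(k+1) if k even, 0 if k odd]. Integrating term-by-term (or equivalently evaluating the antiderivative F(x) = -4*x^5/5 - 3*x^4/2 - 2*x^3/3 at the endpoints):
  F(1) − F(−1) = -89/30 − (-1/30) = -44/15.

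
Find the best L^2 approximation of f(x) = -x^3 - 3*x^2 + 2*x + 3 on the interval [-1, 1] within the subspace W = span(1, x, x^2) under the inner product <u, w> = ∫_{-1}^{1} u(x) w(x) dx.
g(x) = -3*x^2 + 7*x/5 + 3

The best approximation g ∈ W is the orthogonal projection of f onto W. Writing g = a_0 + a_1 x + a_2 x^2, the coefficients solve the normal equations G · a = b where
  G_{ij} = <φ_i, φ_j> and b_i = <f, φ_i>, with φ_0 = 1, φ_1 = x, φ_2 = x^2.
G =
  [2, 0, 2/3]
  [0, 2/3, 0]
  [2/3, 0, 2/5],
b = (4, 14/15, 4/5).
Solving gives a_0 = 3, a_1 = 7/5, a_2 = -3, so
  g(x) = -3*x^2 + 7*x/5 + 3.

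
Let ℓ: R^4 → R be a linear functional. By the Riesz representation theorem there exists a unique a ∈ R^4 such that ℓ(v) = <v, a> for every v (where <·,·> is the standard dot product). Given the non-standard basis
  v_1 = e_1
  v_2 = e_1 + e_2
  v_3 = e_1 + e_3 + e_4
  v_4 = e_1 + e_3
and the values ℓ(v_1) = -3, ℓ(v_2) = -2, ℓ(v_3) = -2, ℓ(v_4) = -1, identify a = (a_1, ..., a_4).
a = (-3, 1, 2, -1)

Write a = (a_1, ..., a_4) in the standard basis. For each basis vector v_i, ℓ(v_i) = <v_i, a> is a linear equation in the a_j's. Collect the n equations into a matrix system V a = ℓ, where row i of V is v_i (expressed in the standard basis). Since V is invertible (lower-triangular with 1s on the diagonal, up to permutation), solve by back-substitution:
  V =
[[1, 0, 0, 0],
 [1, 1, 0, 0],
 [1, 0, 1, 1],
 [1, 0, 1, 0]]
  V a = (-3, -2, -2, -1)
Solving gives a = (-3, 1, 2, -1).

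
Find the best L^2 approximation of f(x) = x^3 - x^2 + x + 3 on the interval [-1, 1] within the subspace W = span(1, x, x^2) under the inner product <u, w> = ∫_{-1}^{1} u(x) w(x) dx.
g(x) = -x^2 + 8*x/5 + 3

The best approximation g ∈ W is the orthogonal projection of f onto W. Writing g = a_0 + a_1 x + a_2 x^2, the coefficients solve the normal equations G · a = b where
  G_{ij} = <φ_i, φ_j> and b_i = <f, φ_i>, with φ_0 = 1, φ_1 = x, φ_2 = x^2.
G =
  [2, 0, 2/3]
  [0, 2/3, 0]
  [2/3, 0, 2/5],
b = (16/3, 16/15, 8/5).
Solving gives a_0 = 3, a_1 = 8/5, a_2 = -1, so
  g(x) = -x^2 + 8*x/5 + 3.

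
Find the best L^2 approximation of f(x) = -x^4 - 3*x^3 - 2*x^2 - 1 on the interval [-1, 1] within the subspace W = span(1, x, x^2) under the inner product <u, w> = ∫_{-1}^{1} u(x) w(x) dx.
g(x) = -20*x^2/7 - 9*x/5 - 32/35

The best approximation g ∈ W is the orthogonal projection of f onto W. Writing g = a_0 + a_1 x + a_2 x^2, the coefficients solve the normal equations G · a = b where
  G_{ij} = <φ_i, φ_j> and b_i = <f, φ_i>, with φ_0 = 1, φ_1 = x, φ_2 = x^2.
G =
  [2, 0, 2/3]
  [0, 2/3, 0]
  [2/3, 0, 2/5],
b = (-56/15, -6/5, -184/105).
Solving gives a_0 = -32/35, a_1 = -9/5, a_2 = -20/7, so
  g(x) = -20*x^2/7 - 9*x/5 - 32/35.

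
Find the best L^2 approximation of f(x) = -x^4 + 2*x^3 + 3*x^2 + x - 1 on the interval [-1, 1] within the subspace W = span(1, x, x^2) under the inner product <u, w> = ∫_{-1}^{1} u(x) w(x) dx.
g(x) = 15*x^2/7 + 11*x/5 - 32/35

The best approximation g ∈ W is the orthogonal projection of f onto W. Writing g = a_0 + a_1 x + a_2 x^2, the coefficients solve the normal equations G · a = b where
  G_{ij} = <φ_i, φ_j> and b_i = <f, φ_i>, with φ_0 = 1, φ_1 = x, φ_2 = x^2.
G =
  [2, 0, 2/3]
  [0, 2/3, 0]
  [2/3, 0, 2/5],
b = (-2/5, 22/15, 26/105).
Solving gives a_0 = -32/35, a_1 = 11/5, a_2 = 15/7, so
  g(x) = 15*x^2/7 + 11*x/5 - 32/35.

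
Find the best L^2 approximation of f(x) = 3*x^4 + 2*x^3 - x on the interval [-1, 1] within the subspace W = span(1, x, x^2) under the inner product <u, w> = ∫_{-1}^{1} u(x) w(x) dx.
g(x) = 18*x^2/7 + x/5 - 9/35

The best approximation g ∈ W is the orthogonal projection of f onto W. Writing g = a_0 + a_1 x + a_2 x^2, the coefficients solve the normal equations G · a = b where
  G_{ij} = <φ_i, φ_j> and b_i = <f, φ_i>, with φ_0 = 1, φ_1 = x, φ_2 = x^2.
G =
  [2, 0, 2/3]
  [0, 2/3, 0]
  [2/3, 0, 2/5],
b = (6/5, 2/15, 6/7).
Solving gives a_0 = -9/35, a_1 = 1/5, a_2 = 18/7, so
  g(x) = 18*x^2/7 + x/5 - 9/35.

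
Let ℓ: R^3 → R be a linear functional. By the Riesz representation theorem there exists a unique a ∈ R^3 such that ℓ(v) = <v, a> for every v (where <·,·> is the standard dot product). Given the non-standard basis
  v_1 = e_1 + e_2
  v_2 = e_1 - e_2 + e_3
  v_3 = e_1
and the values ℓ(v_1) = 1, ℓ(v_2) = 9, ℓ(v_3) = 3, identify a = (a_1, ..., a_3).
a = (3, -2, 4)

Write a = (a_1, ..., a_3) in the standard basis. For each basis vector v_i, ℓ(v_i) = <v_i, a> is a linear equation in the a_j's. Collect the n equations into a matrix system V a = ℓ, where row i of V is v_i (expressed in the standard basis). Since V is invertible (lower-triangular with 1s on the diagonal, up to permutation), solve by back-substitution:
  V =
[[1, 1, 0],
 [1, -1, 1],
 [1, 0, 0]]
  V a = (1, 9, 3)
Solving gives a = (3, -2, 4).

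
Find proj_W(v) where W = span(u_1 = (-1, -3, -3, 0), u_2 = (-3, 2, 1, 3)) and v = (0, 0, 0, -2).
proj_W(v) = (378/401, -120/401, -6/401, -342/401)

Set up U = [u_1 | ... | u_2] ∈ R^(4×2). The projector onto W = col(U) is P = U (U^T U)^(-1) U^T.
Compute U^T U =
  [19, -6]
  [-6, 23],
and U^T v = (0, -6).
Solve U^T U · c = U^T v for the coefficients: c = (-36/401, -114/401). The projection is proj_W(v) = U c.
Check: (v - proj_W(v)) · u_1 = 0  (should be 0).
Check: (v - proj_W(v)) · u_2 = 0  (should be 0).
Result: proj_W(v) = (378/401, -120/401, -6/401, -342/401).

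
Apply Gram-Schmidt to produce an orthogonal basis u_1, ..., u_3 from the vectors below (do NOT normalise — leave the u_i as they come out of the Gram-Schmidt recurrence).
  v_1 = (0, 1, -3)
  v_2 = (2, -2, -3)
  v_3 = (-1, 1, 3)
Orthogonal basis:
  u_1 = (0, 1, -3)
  u_2 = (2, -27/10, -9/10)
  u_3 = (27/121, 18/121, 6/121)

Apply the Gram-Schmidt recurrence
  u_1 = v_1
  u_i = v_i − Σ_{j<i} ((v_i · u_j) / (u_j · u_j)) · u_j.

Step by step this gives:
  u_1 = (0, 1, -3)
  u_2 = (2, -27/10, -9/10)
  u_3 = (27/121, 18/121, 6/121)

Orthogonality check:
  u_2 · u_1 = 0 (should be 0)
  u_3 · u_1 = 0 (should be 0)
  u_3 · u_2 = 0 (should be 0)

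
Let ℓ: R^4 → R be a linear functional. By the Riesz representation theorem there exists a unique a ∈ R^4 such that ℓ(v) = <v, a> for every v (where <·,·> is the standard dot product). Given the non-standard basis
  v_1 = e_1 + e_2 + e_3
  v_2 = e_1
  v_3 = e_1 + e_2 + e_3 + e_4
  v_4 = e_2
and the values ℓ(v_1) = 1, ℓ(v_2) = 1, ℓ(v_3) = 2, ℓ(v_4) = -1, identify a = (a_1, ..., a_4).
a = (1, -1, 1, 1)

Write a = (a_1, ..., a_4) in the standard basis. For each basis vector v_i, ℓ(v_i) = <v_i, a> is a linear equation in the a_j's. Collect the n equations into a matrix system V a = ℓ, where row i of V is v_i (expressed in the standard basis). Since V is invertible (lower-triangular with 1s on the diagonal, up to permutation), solve by back-substitution:
  V =
[[1, 1, 1, 0],
 [1, 0, 0, 0],
 [1, 1, 1, 1],
 [0, 1, 0, 0]]
  V a = (1, 1, 2, -1)
Solving gives a = (1, -1, 1, 1).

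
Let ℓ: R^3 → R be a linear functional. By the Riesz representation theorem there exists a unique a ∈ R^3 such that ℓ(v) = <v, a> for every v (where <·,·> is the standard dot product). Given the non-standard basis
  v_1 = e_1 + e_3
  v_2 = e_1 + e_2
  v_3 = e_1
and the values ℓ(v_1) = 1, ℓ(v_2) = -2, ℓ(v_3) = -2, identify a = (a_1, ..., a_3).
a = (-2, 0, 3)

Write a = (a_1, ..., a_3) in the standard basis. For each basis vector v_i, ℓ(v_i) = <v_i, a> is a linear equation in the a_j's. Collect the n equations into a matrix system V a = ℓ, where row i of V is v_i (expressed in the standard basis). Since V is invertible (lower-triangular with 1s on the diagonal, up to permutation), solve by back-substitution:
  V =
[[1, 0, 1],
 [1, 1, 0],
 [1, 0, 0]]
  V a = (1, -2, -2)
Solving gives a = (-2, 0, 3).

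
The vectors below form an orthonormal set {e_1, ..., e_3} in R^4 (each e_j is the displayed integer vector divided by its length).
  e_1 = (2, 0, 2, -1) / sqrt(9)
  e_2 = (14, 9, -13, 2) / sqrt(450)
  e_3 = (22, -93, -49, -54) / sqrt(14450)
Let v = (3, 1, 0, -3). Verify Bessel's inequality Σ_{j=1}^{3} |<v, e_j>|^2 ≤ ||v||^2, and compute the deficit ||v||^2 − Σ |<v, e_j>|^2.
Σ |<v, e_j>|^2 = 4266/289; ||v||^2 = 19; deficit = 1225/289

Write each e_j = u_j / sqrt(<u_j, u_j>) where u_j is the displayed integer vector. Then <v, e_j> = <v, u_j> / sqrt(<u_j, u_j>), so |<v, e_j>|^2 = <v, u_j>^2 / <u_j, u_j>.
Coefficients: <v, e_1> = 9/sqrt(9), <v, e_2> = 45/sqrt(450), <v, e_3> = 135/sqrt(14450).
Square and sum: Σ |<v, e_j>|^2 = 4266/289.
Compute ||v||^2 = v·v = 19.
Deficit = 19 − 4266/289 = 1225/289 ≥ 0, confirming Bessel's inequality. (The deficit equals ||v − Σ <v,e_j> e_j||^2, the squared distance from v to span{e_j}.)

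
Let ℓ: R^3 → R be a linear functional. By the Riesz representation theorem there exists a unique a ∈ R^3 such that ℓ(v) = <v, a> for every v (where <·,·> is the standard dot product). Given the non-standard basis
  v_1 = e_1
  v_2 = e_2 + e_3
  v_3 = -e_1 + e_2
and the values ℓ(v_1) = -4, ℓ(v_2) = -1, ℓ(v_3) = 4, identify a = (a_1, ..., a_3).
a = (-4, 0, -1)

Write a = (a_1, ..., a_3) in the standard basis. For each basis vector v_i, ℓ(v_i) = <v_i, a> is a linear equation in the a_j's. Collect the n equations into a matrix system V a = ℓ, where row i of V is v_i (expressed in the standard basis). Since V is invertible (lower-triangular with 1s on the diagonal, up to permutation), solve by back-substitution:
  V =
[[1, 0, 0],
 [0, 1, 1],
 [-1, 1, 0]]
  V a = (-4, -1, 4)
Solving gives a = (-4, 0, -1).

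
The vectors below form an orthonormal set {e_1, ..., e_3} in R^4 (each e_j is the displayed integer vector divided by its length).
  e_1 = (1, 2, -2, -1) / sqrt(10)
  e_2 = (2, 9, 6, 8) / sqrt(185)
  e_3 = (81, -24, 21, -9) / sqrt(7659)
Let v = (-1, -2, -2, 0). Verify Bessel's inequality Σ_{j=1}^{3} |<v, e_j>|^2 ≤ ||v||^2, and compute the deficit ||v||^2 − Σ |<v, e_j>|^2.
Σ |<v, e_j>|^2 = 293/46; ||v||^2 = 9; deficit = 121/46

Write each e_j = u_j / sqrt(<u_j, u_j>) where u_j is the displayed integer vector. Then <v, e_j> = <v, u_j> / sqrt(<u_j, u_j>), so |<v, e_j>|^2 = <v, u_j>^2 / <u_j, u_j>.
Coefficients: <v, e_1> = -1/sqrt(10), <v, e_2> = -32/sqrt(185), <v, e_3> = -75/sqrt(7659).
Square and sum: Σ |<v, e_j>|^2 = 293/46.
Compute ||v||^2 = v·v = 9.
Deficit = 9 − 293/46 = 121/46 ≥ 0, confirming Bessel's inequality. (The deficit equals ||v − Σ <v,e_j> e_j||^2, the squared distance from v to span{e_j}.)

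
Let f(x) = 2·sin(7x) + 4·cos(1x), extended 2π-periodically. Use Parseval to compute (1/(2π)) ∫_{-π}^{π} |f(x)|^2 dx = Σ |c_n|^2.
Σ |c_n|^2 = 10

Expand |f|^2 and use orthogonality of {sin(nx), cos(mx)} on [-π, π]:
  ∫_{-π}^{π} sin(nx)^2 dx = π, ∫ cos(mx)^2 dx = π, and cross terms integrate to 0.
So ∫_{-π}^{π} f(x)^2 dx = 2^2 · π + 4^2 · π = (4 + 16)π.
Divide by 2π: (4 + 16)/2 = 10.
By Parseval, this equals Σ |c_n|^2.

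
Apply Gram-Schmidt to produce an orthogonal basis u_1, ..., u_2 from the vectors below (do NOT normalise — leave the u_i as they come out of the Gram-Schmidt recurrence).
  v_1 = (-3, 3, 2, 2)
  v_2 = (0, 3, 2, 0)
Orthogonal basis:
  u_1 = (-3, 3, 2, 2)
  u_2 = (3/2, 3/2, 1, -1)

Apply the Gram-Schmidt recurrence
  u_1 = v_1
  u_i = v_i − Σ_{j<i} ((v_i · u_j) / (u_j · u_j)) · u_j.

Step by step this gives:
  u_1 = (-3, 3, 2, 2)
  u_2 = (3/2, 3/2, 1, -1)

Orthogonality check:
  u_2 · u_1 = 0 (should be 0)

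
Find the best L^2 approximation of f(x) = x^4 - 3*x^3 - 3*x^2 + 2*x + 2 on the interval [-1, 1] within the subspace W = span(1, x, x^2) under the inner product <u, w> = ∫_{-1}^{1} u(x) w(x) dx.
g(x) = -15*x^2/7 + x/5 + 67/35

The best approximation g ∈ W is the orthogonal projection of f onto W. Writing g = a_0 + a_1 x + a_2 x^2, the coefficients solve the normal equations G · a = b where
  G_{ij} = <φ_i, φ_j> and b_i = <f, φ_i>, with φ_0 = 1, φ_1 = x, φ_2 = x^2.
G =
  [2, 0, 2/3]
  [0, 2/3, 0]
  [2/3, 0, 2/5],
b = (12/5, 2/15, 44/105).
Solving gives a_0 = 67/35, a_1 = 1/5, a_2 = -15/7, so
  g(x) = -15*x^2/7 + x/5 + 67/35.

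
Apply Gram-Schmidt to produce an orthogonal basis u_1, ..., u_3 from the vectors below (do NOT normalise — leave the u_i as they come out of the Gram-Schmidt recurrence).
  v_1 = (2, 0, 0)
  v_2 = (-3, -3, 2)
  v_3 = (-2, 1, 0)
Orthogonal basis:
  u_1 = (2, 0, 0)
  u_2 = (0, -3, 2)
  u_3 = (0, 4/13, 6/13)

Apply the Gram-Schmidt recurrence
  u_1 = v_1
  u_i = v_i − Σ_{j<i} ((v_i · u_j) / (u_j · u_j)) · u_j.

Step by step this gives:
  u_1 = (2, 0, 0)
  u_2 = (0, -3, 2)
  u_3 = (0, 4/13, 6/13)

Orthogonality check:
  u_2 · u_1 = 0 (should be 0)
  u_3 · u_1 = 0 (should be 0)
  u_3 · u_2 = 0 (should be 0)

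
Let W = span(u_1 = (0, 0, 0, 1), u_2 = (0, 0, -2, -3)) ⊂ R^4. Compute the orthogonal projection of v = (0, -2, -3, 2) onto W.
proj_W(v) = (0, 0, -3, 2)

Set up U = [u_1 | ... | u_2] ∈ R^(4×2). The projector onto W = col(U) is P = U (U^T U)^(-1) U^T.
Compute U^T U =
  [1, -3]
  [-3, 13],
and U^T v = (2, 0).
Solve U^T U · c = U^T v for the coefficients: c = (13/2, 3/2). The projection is proj_W(v) = U c.
Check: (v - proj_W(v)) · u_1 = 0  (should be 0).
Check: (v - proj_W(v)) · u_2 = 0  (should be 0).
Result: proj_W(v) = (0, 0, -3, 2).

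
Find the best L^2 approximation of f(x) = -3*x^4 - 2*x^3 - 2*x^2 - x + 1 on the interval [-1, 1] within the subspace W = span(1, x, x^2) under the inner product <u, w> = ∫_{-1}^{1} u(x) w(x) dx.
g(x) = -32*x^2/7 - 11*x/5 + 44/35

The best approximation g ∈ W is the orthogonal projection of f onto W. Writing g = a_0 + a_1 x + a_2 x^2, the coefficients solve the normal equations G · a = b where
  G_{ij} = <φ_i, φ_j> and b_i = <f, φ_i>, with φ_0 = 1, φ_1 = x, φ_2 = x^2.
G =
  [2, 0, 2/3]
  [0, 2/3, 0]
  [2/3, 0, 2/5],
b = (-8/15, -22/15, -104/105).
Solving gives a_0 = 44/35, a_1 = -11/5, a_2 = -32/7, so
  g(x) = -32*x^2/7 - 11*x/5 + 44/35.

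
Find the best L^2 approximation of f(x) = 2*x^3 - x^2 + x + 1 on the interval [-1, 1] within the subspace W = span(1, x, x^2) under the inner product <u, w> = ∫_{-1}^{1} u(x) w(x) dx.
g(x) = -x^2 + 11*x/5 + 1

The best approximation g ∈ W is the orthogonal projection of f onto W. Writing g = a_0 + a_1 x + a_2 x^2, the coefficients solve the normal equations G · a = b where
  G_{ij} = <φ_i, φ_j> and b_i = <f, φ_i>, with φ_0 = 1, φ_1 = x, φ_2 = x^2.
G =
  [2, 0, 2/3]
  [0, 2/3, 0]
  [2/3, 0, 2/5],
b = (4/3, 22/15, 4/15).
Solving gives a_0 = 1, a_1 = 11/5, a_2 = -1, so
  g(x) = -x^2 + 11*x/5 + 1.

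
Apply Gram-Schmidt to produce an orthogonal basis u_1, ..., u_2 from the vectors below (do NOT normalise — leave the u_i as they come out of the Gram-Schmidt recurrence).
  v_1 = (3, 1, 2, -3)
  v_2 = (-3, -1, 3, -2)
Orthogonal basis:
  u_1 = (3, 1, 2, -3)
  u_2 = (-75/23, -25/23, 65/23, -40/23)

Apply the Gram-Schmidt recurrence
  u_1 = v_1
  u_i = v_i − Σ_{j<i} ((v_i · u_j) / (u_j · u_j)) · u_j.

Step by step this gives:
  u_1 = (3, 1, 2, -3)
  u_2 = (-75/23, -25/23, 65/23, -40/23)

Orthogonality check:
  u_2 · u_1 = 0 (should be 0)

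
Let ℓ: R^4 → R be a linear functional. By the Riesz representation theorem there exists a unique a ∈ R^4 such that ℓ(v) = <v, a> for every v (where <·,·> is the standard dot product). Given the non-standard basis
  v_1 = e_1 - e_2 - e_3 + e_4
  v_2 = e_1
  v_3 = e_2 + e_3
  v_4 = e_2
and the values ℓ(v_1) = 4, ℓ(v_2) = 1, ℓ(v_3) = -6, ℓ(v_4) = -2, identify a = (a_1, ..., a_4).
a = (1, -2, -4, -3)

Write a = (a_1, ..., a_4) in the standard basis. For each basis vector v_i, ℓ(v_i) = <v_i, a> is a linear equation in the a_j's. Collect the n equations into a matrix system V a = ℓ, where row i of V is v_i (expressed in the standard basis). Since V is invertible (lower-triangular with 1s on the diagonal, up to permutation), solve by back-substitution:
  V =
[[1, -1, -1, 1],
 [1, 0, 0, 0],
 [0, 1, 1, 0],
 [0, 1, 0, 0]]
  V a = (4, 1, -6, -2)
Solving gives a = (1, -2, -4, -3).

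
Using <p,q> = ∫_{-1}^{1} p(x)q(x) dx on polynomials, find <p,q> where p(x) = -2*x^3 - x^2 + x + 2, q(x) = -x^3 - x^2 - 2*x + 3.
<p,q> = 998/105

Expand the product: p(x)·q(x) = 2*x^6 + 3*x^5 + 4*x^4 - 7*x^3 - 7*x^2 - x + 6.
∫_{-1}^{1} of each monomial x^k gives [2/(k+1) if k even, 0 if k odd]. Integrating term-by-term (or equivalently evaluating the antiderivative F(x) = 2*x^7/7 + x^6/2 + 4*x^5/5 - 7*x^4/4 - 7*x^3/3 - x^2/2 + 6*x at the endpoints):
  F(1) − F(−1) = 1261/420 − (-2731/420) = 998/105.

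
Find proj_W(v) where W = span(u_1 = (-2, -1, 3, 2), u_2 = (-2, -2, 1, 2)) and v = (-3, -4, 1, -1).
proj_W(v) = (-2, -12/5, 1/5, 2)

Set up U = [u_1 | ... | u_2] ∈ R^(4×2). The projector onto W = col(U) is P = U (U^T U)^(-1) U^T.
Compute U^T U =
  [18, 13]
  [13, 13],
and U^T v = (11, 13).
Solve U^T U · c = U^T v for the coefficients: c = (-2/5, 7/5). The projection is proj_W(v) = U c.
Check: (v - proj_W(v)) · u_1 = 0  (should be 0).
Check: (v - proj_W(v)) · u_2 = 0  (should be 0).
Result: proj_W(v) = (-2, -12/5, 1/5, 2).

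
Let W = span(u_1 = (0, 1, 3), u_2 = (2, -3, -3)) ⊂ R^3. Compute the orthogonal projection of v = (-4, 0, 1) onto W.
proj_W(v) = (-37/19, 39/19, 6/19)

Set up U = [u_1 | ... | u_2] ∈ R^(3×2). The projector onto W = col(U) is P = U (U^T U)^(-1) U^T.
Compute U^T U =
  [10, -12]
  [-12, 22],
and U^T v = (3, -11).
Solve U^T U · c = U^T v for the coefficients: c = (-33/38, -37/38). The projection is proj_W(v) = U c.
Check: (v - proj_W(v)) · u_1 = 0  (should be 0).
Check: (v - proj_W(v)) · u_2 = 0  (should be 0).
Result: proj_W(v) = (-37/19, 39/19, 6/19).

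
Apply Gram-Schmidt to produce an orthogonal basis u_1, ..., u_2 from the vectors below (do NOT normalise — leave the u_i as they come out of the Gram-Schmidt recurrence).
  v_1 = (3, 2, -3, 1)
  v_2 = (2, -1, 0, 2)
Orthogonal basis:
  u_1 = (3, 2, -3, 1)
  u_2 = (28/23, -35/23, 18/23, 40/23)

Apply the Gram-Schmidt recurrence
  u_1 = v_1
  u_i = v_i − Σ_{j<i} ((v_i · u_j) / (u_j · u_j)) · u_j.

Step by step this gives:
  u_1 = (3, 2, -3, 1)
  u_2 = (28/23, -35/23, 18/23, 40/23)

Orthogonality check:
  u_2 · u_1 = 0 (should be 0)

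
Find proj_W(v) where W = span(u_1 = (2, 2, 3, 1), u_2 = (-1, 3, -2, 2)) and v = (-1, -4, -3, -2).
proj_W(v) = (-11/6, -23/6, -5/2, -13/6)

Set up U = [u_1 | ... | u_2] ∈ R^(4×2). The projector onto W = col(U) is P = U (U^T U)^(-1) U^T.
Compute U^T U =
  [18, 0]
  [0, 18],
and U^T v = (-21, -9).
Solve U^T U · c = U^T v for the coefficients: c = (-7/6, -1/2). The projection is proj_W(v) = U c.
Check: (v - proj_W(v)) · u_1 = 0  (should be 0).
Check: (v - proj_W(v)) · u_2 = 0  (should be 0).
Result: proj_W(v) = (-11/6, -23/6, -5/2, -13/6).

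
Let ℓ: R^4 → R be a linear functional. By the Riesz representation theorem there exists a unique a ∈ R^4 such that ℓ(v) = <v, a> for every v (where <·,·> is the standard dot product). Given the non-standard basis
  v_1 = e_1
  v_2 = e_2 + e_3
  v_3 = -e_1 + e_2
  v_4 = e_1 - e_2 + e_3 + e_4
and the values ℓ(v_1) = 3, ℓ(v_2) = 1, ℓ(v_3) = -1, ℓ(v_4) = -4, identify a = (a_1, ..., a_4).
a = (3, 2, -1, -4)

Write a = (a_1, ..., a_4) in the standard basis. For each basis vector v_i, ℓ(v_i) = <v_i, a> is a linear equation in the a_j's. Collect the n equations into a matrix system V a = ℓ, where row i of V is v_i (expressed in the standard basis). Since V is invertible (lower-triangular with 1s on the diagonal, up to permutation), solve by back-substitution:
  V =
[[1, 0, 0, 0],
 [0, 1, 1, 0],
 [-1, 1, 0, 0],
 [1, -1, 1, 1]]
  V a = (3, 1, -1, -4)
Solving gives a = (3, 2, -1, -4).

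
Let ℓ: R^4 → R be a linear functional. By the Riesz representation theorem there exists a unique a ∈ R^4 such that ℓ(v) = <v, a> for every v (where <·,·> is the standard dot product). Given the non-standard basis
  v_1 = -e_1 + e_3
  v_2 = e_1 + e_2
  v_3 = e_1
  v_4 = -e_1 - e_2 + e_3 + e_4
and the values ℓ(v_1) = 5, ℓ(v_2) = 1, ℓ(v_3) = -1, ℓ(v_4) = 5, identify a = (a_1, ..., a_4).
a = (-1, 2, 4, 2)

Write a = (a_1, ..., a_4) in the standard basis. For each basis vector v_i, ℓ(v_i) = <v_i, a> is a linear equation in the a_j's. Collect the n equations into a matrix system V a = ℓ, where row i of V is v_i (expressed in the standard basis). Since V is invertible (lower-triangular with 1s on the diagonal, up to permutation), solve by back-substitution:
  V =
[[-1, 0, 1, 0],
 [1, 1, 0, 0],
 [1, 0, 0, 0],
 [-1, -1, 1, 1]]
  V a = (5, 1, -1, 5)
Solving gives a = (-1, 2, 4, 2).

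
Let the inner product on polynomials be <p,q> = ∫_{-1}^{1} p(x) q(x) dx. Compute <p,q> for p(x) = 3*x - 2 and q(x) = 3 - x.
<p,q> = -14

Expand the product: p(x)·q(x) = -3*x^2 + 11*x - 6.
∫_{-1}^{1} of each monomial x^k gives [2/(k+1) if k even, 0 if k odd]. Integrating term-by-term (or equivalently evaluating the antiderivative F(x) = -x^3 + 11*x^2/2 - 6*x at the endpoints):
  F(1) − F(−1) = -3/2 − (25/2) = -14.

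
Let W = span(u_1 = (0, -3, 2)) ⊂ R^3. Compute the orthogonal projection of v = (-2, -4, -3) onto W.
proj_W(v) = (0, -18/13, 12/13)

Set up U = [u_1 | ... | u_1] ∈ R^(3×1). The projector onto W = col(U) is P = U (U^T U)^(-1) U^T.
Compute U^T U =
  [13],
and U^T v = (6).
Solve U^T U · c = U^T v for the coefficients: c = (6/13). The projection is proj_W(v) = U c.
Check: (v - proj_W(v)) · u_1 = 0  (should be 0).
Result: proj_W(v) = (0, -18/13, 12/13).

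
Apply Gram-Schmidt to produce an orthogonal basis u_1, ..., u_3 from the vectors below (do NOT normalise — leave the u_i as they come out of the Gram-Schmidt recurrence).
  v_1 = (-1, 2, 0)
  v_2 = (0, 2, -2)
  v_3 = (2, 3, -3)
Orthogonal basis:
  u_1 = (-1, 2, 0)
  u_2 = (4/5, 2/5, -2)
  u_3 = (4/3, 2/3, 2/3)

Apply the Gram-Schmidt recurrence
  u_1 = v_1
  u_i = v_i − Σ_{j<i} ((v_i · u_j) / (u_j · u_j)) · u_j.

Step by step this gives:
  u_1 = (-1, 2, 0)
  u_2 = (4/5, 2/5, -2)
  u_3 = (4/3, 2/3, 2/3)

Orthogonality check:
  u_2 · u_1 = 0 (should be 0)
  u_3 · u_1 = 0 (should be 0)
  u_3 · u_2 = 0 (should be 0)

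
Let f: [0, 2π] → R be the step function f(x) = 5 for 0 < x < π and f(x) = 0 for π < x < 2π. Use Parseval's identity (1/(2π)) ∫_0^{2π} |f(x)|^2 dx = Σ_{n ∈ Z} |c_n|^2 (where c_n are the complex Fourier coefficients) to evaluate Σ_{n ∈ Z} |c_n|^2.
Σ |c_n|^2 = 25/2

Parseval equates the L^2 energy of f (normalised by 1/(2π)) with the ℓ^2 sum of its Fourier coefficients: (1/(2π)) ∫_0^{2π} |f|^2 = Σ |c_n|^2.
Compute the left side: (1/(2π)) [∫_0^π 5^2 dx + ∫_π^{2π} 0^2 dx] = (1/(2π)) · (25π + 0π) = (25 + 0)/2 = 25/2.
So Σ_{n ∈ Z} |c_n|^2 = 25/2.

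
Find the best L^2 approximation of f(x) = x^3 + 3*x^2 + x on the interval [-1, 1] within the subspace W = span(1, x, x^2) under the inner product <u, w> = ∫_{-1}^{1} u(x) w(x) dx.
g(x) = 3*x^2 + 8*x/5

The best approximation g ∈ W is the orthogonal projection of f onto W. Writing g = a_0 + a_1 x + a_2 x^2, the coefficients solve the normal equations G · a = b where
  G_{ij} = <φ_i, φ_j> and b_i = <f, φ_i>, with φ_0 = 1, φ_1 = x, φ_2 = x^2.
G =
  [2, 0, 2/3]
  [0, 2/3, 0]
  [2/3, 0, 2/5],
b = (2, 16/15, 6/5).
Solving gives a_0 = 0, a_1 = 8/5, a_2 = 3, so
  g(x) = 3*x^2 + 8*x/5.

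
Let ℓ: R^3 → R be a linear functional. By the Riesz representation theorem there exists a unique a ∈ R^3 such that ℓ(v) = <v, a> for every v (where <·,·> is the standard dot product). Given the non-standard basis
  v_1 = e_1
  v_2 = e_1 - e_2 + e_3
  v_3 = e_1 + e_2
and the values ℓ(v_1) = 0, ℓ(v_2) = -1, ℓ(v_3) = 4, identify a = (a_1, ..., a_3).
a = (0, 4, 3)

Write a = (a_1, ..., a_3) in the standard basis. For each basis vector v_i, ℓ(v_i) = <v_i, a> is a linear equation in the a_j's. Collect the n equations into a matrix system V a = ℓ, where row i of V is v_i (expressed in the standard basis). Since V is invertible (lower-triangular with 1s on the diagonal, up to permutation), solve by back-substitution:
  V =
[[1, 0, 0],
 [1, -1, 1],
 [1, 1, 0]]
  V a = (0, -1, 4)
Solving gives a = (0, 4, 3).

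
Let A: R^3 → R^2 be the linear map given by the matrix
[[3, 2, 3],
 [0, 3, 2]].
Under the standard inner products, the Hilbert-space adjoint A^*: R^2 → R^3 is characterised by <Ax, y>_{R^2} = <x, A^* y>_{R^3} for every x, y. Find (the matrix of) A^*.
A^* = A^T =
[[3, 0],
 [2, 3],
 [3, 2]]

For real matrices with standard dot products, the defining identity <Ax, y> = <x, A^* y> gives (Ax)^T y = x^T (A^*) y, i.e. x^T A^T y = x^T (A^*) y. Since this holds for all x, y, we must have A^* = A^T. Therefore
A^* =
[[3, 0],
 [2, 3],
 [3, 2]].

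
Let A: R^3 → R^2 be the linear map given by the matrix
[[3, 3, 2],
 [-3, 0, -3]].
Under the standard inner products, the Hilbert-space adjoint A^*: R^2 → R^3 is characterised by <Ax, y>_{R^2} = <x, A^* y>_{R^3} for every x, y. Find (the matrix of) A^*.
A^* = A^T =
[[3, -3],
 [3, 0],
 [2, -3]]

For real matrices with standard dot products, the defining identity <Ax, y> = <x, A^* y> gives (Ax)^T y = x^T (A^*) y, i.e. x^T A^T y = x^T (A^*) y. Since this holds for all x, y, we must have A^* = A^T. Therefore
A^* =
[[3, -3],
 [3, 0],
 [2, -3]].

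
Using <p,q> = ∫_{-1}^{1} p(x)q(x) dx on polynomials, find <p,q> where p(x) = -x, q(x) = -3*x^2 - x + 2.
<p,q> = 2/3

Expand the product: p(x)·q(x) = 3*x^3 + x^2 - 2*x.
∫_{-1}^{1} of each monomial x^k gives [2/(k+1) if k even, 0 if k odd]. Integrating term-by-term (or equivalently evaluating the antiderivative F(x) = 3*x^4/4 + x^3/3 - x^2 at the endpoints):
  F(1) − F(−1) = 1/12 − (-7/12) = 2/3.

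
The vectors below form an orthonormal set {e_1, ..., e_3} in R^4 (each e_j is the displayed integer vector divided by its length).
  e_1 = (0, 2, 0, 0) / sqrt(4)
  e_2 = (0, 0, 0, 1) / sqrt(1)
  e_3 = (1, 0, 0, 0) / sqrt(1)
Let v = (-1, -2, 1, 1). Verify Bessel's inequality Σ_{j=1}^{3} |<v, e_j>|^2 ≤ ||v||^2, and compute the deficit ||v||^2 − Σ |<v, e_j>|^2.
Σ |<v, e_j>|^2 = 6; ||v||^2 = 7; deficit = 1

Write each e_j = u_j / sqrt(<u_j, u_j>) where u_j is the displayed integer vector. Then <v, e_j> = <v, u_j> / sqrt(<u_j, u_j>), so |<v, e_j>|^2 = <v, u_j>^2 / <u_j, u_j>.
Coefficients: <v, e_1> = -4/sqrt(4), <v, e_2> = 1/sqrt(1), <v, e_3> = -1/sqrt(1).
Square and sum: Σ |<v, e_j>|^2 = 6.
Compute ||v||^2 = v·v = 7.
Deficit = 7 − 6 = 1 ≥ 0, confirming Bessel's inequality. (The deficit equals ||v − Σ <v,e_j> e_j||^2, the squared distance from v to span{e_j}.)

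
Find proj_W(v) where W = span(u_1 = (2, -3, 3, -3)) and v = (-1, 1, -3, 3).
proj_W(v) = (-46/31, 69/31, -69/31, 69/31)

Set up U = [u_1 | ... | u_1] ∈ R^(4×1). The projector onto W = col(U) is P = U (U^T U)^(-1) U^T.
Compute U^T U =
  [31],
and U^T v = (-23).
Solve U^T U · c = U^T v for the coefficients: c = (-23/31). The projection is proj_W(v) = U c.
Check: (v - proj_W(v)) · u_1 = 0  (should be 0).
Result: proj_W(v) = (-46/31, 69/31, -69/31, 69/31).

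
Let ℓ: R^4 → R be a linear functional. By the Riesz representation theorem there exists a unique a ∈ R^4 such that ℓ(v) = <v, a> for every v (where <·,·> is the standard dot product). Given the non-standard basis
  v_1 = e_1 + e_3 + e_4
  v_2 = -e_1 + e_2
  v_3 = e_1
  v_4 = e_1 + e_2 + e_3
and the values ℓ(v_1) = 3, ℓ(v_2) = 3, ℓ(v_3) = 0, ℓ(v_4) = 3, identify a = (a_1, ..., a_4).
a = (0, 3, 0, 3)

Write a = (a_1, ..., a_4) in the standard basis. For each basis vector v_i, ℓ(v_i) = <v_i, a> is a linear equation in the a_j's. Collect the n equations into a matrix system V a = ℓ, where row i of V is v_i (expressed in the standard basis). Since V is invertible (lower-triangular with 1s on the diagonal, up to permutation), solve by back-substitution:
  V =
[[1, 0, 1, 1],
 [-1, 1, 0, 0],
 [1, 0, 0, 0],
 [1, 1, 1, 0]]
  V a = (3, 3, 0, 3)
Solving gives a = (0, 3, 0, 3).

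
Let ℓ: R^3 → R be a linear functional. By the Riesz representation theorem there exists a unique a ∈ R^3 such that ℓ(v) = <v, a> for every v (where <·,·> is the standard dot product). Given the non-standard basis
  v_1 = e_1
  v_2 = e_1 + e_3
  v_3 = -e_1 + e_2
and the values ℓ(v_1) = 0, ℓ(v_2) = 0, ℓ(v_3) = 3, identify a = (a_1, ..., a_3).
a = (0, 3, 0)

Write a = (a_1, ..., a_3) in the standard basis. For each basis vector v_i, ℓ(v_i) = <v_i, a> is a linear equation in the a_j's. Collect the n equations into a matrix system V a = ℓ, where row i of V is v_i (expressed in the standard basis). Since V is invertible (lower-triangular with 1s on the diagonal, up to permutation), solve by back-substitution:
  V =
[[1, 0, 0],
 [1, 0, 1],
 [-1, 1, 0]]
  V a = (0, 0, 3)
Solving gives a = (0, 3, 0).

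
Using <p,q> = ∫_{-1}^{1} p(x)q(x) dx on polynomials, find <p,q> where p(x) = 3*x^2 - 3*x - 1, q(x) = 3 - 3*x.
<p,q> = 6

Expand the product: p(x)·q(x) = -9*x^3 + 18*x^2 - 6*x - 3.
∫_{-1}^{1} of each monomial x^k gives [2/(k+1) if k even, 0 if k odd]. Integrating term-by-term (or equivalently evaluating the antiderivative F(x) = -9*x^4/4 + 6*x^3 - 3*x^2 - 3*x at the endpoints):
  F(1) − F(−1) = -9/4 − (-33/4) = 6.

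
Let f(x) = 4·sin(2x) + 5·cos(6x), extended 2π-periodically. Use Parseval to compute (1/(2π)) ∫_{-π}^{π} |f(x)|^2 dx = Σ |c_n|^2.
Σ |c_n|^2 = 41/2

Expand |f|^2 and use orthogonality of {sin(nx), cos(mx)} on [-π, π]:
  ∫_{-π}^{π} sin(nx)^2 dx = π, ∫ cos(mx)^2 dx = π, and cross terms integrate to 0.
So ∫_{-π}^{π} f(x)^2 dx = 4^2 · π + 5^2 · π = (16 + 25)π.
Divide by 2π: (16 + 25)/2 = 41/2.
By Parseval, this equals Σ |c_n|^2.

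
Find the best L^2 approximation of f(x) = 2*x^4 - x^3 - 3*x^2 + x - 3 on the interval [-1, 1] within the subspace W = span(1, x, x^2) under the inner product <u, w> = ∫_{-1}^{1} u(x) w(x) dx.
g(x) = -9*x^2/7 + 2*x/5 - 111/35

The best approximation g ∈ W is the orthogonal projection of f onto W. Writing g = a_0 + a_1 x + a_2 x^2, the coefficients solve the normal equations G · a = b where
  G_{ij} = <φ_i, φ_j> and b_i = <f, φ_i>, with φ_0 = 1, φ_1 = x, φ_2 = x^2.
G =
  [2, 0, 2/3]
  [0, 2/3, 0]
  [2/3, 0, 2/5],
b = (-36/5, 4/15, -92/35).
Solving gives a_0 = -111/35, a_1 = 2/5, a_2 = -9/7, so
  g(x) = -9*x^2/7 + 2*x/5 - 111/35.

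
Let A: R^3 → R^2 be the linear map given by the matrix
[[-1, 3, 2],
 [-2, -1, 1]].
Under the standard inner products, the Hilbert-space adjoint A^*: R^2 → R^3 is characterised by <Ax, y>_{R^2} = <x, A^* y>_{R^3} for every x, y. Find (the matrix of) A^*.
A^* = A^T =
[[-1, -2],
 [3, -1],
 [2, 1]]

For real matrices with standard dot products, the defining identity <Ax, y> = <x, A^* y> gives (Ax)^T y = x^T (A^*) y, i.e. x^T A^T y = x^T (A^*) y. Since this holds for all x, y, we must have A^* = A^T. Therefore
A^* =
[[-1, -2],
 [3, -1],
 [2, 1]].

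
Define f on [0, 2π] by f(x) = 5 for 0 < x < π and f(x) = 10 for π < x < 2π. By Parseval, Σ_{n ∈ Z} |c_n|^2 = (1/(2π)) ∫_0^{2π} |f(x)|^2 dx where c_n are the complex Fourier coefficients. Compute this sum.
Σ |c_n|^2 = 125/2

Parseval equates the L^2 energy of f (normalised by 1/(2π)) with the ℓ^2 sum of its Fourier coefficients: (1/(2π)) ∫_0^{2π} |f|^2 = Σ |c_n|^2.
Compute the left side: (1/(2π)) [∫_0^π 5^2 dx + ∫_π^{2π} 10^2 dx] = (1/(2π)) · (25π + 100π) = (25 + 100)/2 = 125/2.
So Σ_{n ∈ Z} |c_n|^2 = 125/2.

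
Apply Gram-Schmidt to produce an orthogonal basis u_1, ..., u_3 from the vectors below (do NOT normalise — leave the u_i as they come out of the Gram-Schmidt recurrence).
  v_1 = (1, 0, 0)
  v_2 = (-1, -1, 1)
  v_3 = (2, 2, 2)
Orthogonal basis:
  u_1 = (1, 0, 0)
  u_2 = (0, -1, 1)
  u_3 = (0, 2, 2)

Apply the Gram-Schmidt recurrence
  u_1 = v_1
  u_i = v_i − Σ_{j<i} ((v_i · u_j) / (u_j · u_j)) · u_j.

Step by step this gives:
  u_1 = (1, 0, 0)
  u_2 = (0, -1, 1)
  u_3 = (0, 2, 2)

Orthogonality check:
  u_2 · u_1 = 0 (should be 0)
  u_3 · u_1 = 0 (should be 0)
  u_3 · u_2 = 0 (should be 0)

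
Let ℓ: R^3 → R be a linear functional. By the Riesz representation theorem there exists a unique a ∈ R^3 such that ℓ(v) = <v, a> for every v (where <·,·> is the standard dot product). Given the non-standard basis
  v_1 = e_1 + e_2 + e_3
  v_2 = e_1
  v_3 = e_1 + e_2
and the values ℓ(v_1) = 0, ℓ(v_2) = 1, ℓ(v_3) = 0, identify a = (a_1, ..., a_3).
a = (1, -1, 0)

Write a = (a_1, ..., a_3) in the standard basis. For each basis vector v_i, ℓ(v_i) = <v_i, a> is a linear equation in the a_j's. Collect the n equations into a matrix system V a = ℓ, where row i of V is v_i (expressed in the standard basis). Since V is invertible (lower-triangular with 1s on the diagonal, up to permutation), solve by back-substitution:
  V =
[[1, 1, 1],
 [1, 0, 0],
 [1, 1, 0]]
  V a = (0, 1, 0)
Solving gives a = (1, -1, 0).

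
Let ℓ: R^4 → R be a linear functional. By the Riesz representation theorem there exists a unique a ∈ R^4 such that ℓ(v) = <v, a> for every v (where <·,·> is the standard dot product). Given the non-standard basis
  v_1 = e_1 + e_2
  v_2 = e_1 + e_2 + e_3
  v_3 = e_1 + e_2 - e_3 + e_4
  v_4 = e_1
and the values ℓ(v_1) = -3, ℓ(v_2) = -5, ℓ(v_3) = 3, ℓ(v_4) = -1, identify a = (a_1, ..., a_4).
a = (-1, -2, -2, 4)

Write a = (a_1, ..., a_4) in the standard basis. For each basis vector v_i, ℓ(v_i) = <v_i, a> is a linear equation in the a_j's. Collect the n equations into a matrix system V a = ℓ, where row i of V is v_i (expressed in the standard basis). Since V is invertible (lower-triangular with 1s on the diagonal, up to permutation), solve by back-substitution:
  V =
[[1, 1, 0, 0],
 [1, 1, 1, 0],
 [1, 1, -1, 1],
 [1, 0, 0, 0]]
  V a = (-3, -5, 3, -1)
Solving gives a = (-1, -2, -2, 4).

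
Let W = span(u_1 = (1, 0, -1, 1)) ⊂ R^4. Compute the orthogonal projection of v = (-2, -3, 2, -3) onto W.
proj_W(v) = (-7/3, 0, 7/3, -7/3)

Set up U = [u_1 | ... | u_1] ∈ R^(4×1). The projector onto W = col(U) is P = U (U^T U)^(-1) U^T.
Compute U^T U =
  [3],
and U^T v = (-7).
Solve U^T U · c = U^T v for the coefficients: c = (-7/3). The projection is proj_W(v) = U c.
Check: (v - proj_W(v)) · u_1 = 0  (should be 0).
Result: proj_W(v) = (-7/3, 0, 7/3, -7/3).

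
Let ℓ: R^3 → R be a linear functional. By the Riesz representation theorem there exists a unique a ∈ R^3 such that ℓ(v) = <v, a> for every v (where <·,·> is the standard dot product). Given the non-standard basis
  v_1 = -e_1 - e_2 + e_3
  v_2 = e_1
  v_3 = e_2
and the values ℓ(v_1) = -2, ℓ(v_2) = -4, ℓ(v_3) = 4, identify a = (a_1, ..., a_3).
a = (-4, 4, -2)

Write a = (a_1, ..., a_3) in the standard basis. For each basis vector v_i, ℓ(v_i) = <v_i, a> is a linear equation in the a_j's. Collect the n equations into a matrix system V a = ℓ, where row i of V is v_i (expressed in the standard basis). Since V is invertible (lower-triangular with 1s on the diagonal, up to permutation), solve by back-substitution:
  V =
[[-1, -1, 1],
 [1, 0, 0],
 [0, 1, 0]]
  V a = (-2, -4, 4)
Solving gives a = (-4, 4, -2).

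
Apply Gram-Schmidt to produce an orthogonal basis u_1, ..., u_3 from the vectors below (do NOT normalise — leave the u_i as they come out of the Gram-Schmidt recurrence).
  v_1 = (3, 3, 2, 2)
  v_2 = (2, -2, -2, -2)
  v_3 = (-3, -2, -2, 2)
Orthogonal basis:
  u_1 = (3, 3, 2, 2)
  u_2 = (38/13, -14/13, -18/13, -18/13)
  u_3 = (7/44, -35/44, -67/44, 109/44)

Apply the Gram-Schmidt recurrence
  u_1 = v_1
  u_i = v_i − Σ_{j<i} ((v_i · u_j) / (u_j · u_j)) · u_j.

Step by step this gives:
  u_1 = (3, 3, 2, 2)
  u_2 = (38/13, -14/13, -18/13, -18/13)
  u_3 = (7/44, -35/44, -67/44, 109/44)

Orthogonality check:
  u_2 · u_1 = 0 (should be 0)
  u_3 · u_1 = 0 (should be 0)
  u_3 · u_2 = 0 (should be 0)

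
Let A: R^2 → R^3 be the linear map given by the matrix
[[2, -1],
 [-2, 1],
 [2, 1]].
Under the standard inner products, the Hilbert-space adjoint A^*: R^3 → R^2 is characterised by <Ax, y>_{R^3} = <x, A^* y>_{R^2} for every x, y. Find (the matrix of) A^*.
A^* = A^T =
[[2, -2, 2],
 [-1, 1, 1]]

For real matrices with standard dot products, the defining identity <Ax, y> = <x, A^* y> gives (Ax)^T y = x^T (A^*) y, i.e. x^T A^T y = x^T (A^*) y. Since this holds for all x, y, we must have A^* = A^T. Therefore
A^* =
[[2, -2, 2],
 [-1, 1, 1]].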